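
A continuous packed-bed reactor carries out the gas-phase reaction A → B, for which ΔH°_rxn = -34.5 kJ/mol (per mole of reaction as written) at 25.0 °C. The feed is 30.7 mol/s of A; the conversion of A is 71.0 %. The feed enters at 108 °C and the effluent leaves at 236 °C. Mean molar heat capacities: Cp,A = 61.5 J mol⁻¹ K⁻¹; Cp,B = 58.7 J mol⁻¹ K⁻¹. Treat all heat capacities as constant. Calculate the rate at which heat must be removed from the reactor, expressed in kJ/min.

Q_out = 31400 kJ/min

Extent of reaction ξ = 0.710 × 30.7 = 21.797 mol/s
Reaction term: ξ·ΔH°_rxn = 21.797 × -34.5 = -752 kJ/s
Sensible, feed 108→25 °C: -156.71 kJ/s
Outlet flows (mol/s): A 8.903, B 21.797
Sensible, products 25→236 °C: 385.5 kJ/s
Q = ΔH = -523.2 kJ/s = -523.2 kW
Heat removed = 31392 kJ/min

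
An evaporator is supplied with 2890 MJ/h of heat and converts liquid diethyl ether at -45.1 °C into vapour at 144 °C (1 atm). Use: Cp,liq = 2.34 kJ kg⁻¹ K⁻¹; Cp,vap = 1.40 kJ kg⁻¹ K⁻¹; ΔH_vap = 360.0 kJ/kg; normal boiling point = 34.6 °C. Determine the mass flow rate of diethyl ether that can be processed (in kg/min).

ṁ = 68.8 kg/min

Δh = 2.34×(34.6−-45.1) + 360.0 + 1.40×(144−34.6) = 699.66 kJ/kg
Q = 2890 MJ/h = 802.78 kJ/s = 48167 kJ/min
ṁ = Q/Δh = 48167 / 699.66 = 68.843 kg/min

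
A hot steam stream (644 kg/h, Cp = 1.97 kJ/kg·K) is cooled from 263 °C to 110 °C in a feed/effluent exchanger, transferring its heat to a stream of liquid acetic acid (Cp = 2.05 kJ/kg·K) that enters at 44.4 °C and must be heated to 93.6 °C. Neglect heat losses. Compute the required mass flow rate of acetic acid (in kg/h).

ṁ_c = 1920 kg/h

Heat released by hot stream: Q = 644 × 1.97 × (263 − 110) = 194110 kJ/h
Energy balance on cold side (adiabatic exchanger): Q = ṁ_c·Cp_c·(T_c,out − T_c,in)
ṁ_c = 194110 / [2.05 × (93.6 − 44.4)] = 1924.5 kg/h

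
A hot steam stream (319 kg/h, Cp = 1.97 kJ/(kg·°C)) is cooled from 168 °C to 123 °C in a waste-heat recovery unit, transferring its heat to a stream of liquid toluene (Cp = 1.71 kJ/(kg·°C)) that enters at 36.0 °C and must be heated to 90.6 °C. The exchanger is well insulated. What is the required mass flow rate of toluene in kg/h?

ṁ_c = 303 kg/h

Heat released by hot stream: Q = 319 × 1.97 × (168 − 123) = 28279 kJ/h
Energy balance on cold side (adiabatic exchanger): Q = ṁ_c·Cp_c·(T_c,out − T_c,in)
ṁ_c = 28279 / [1.71 × (90.6 − 36.0)] = 302.89 kg/h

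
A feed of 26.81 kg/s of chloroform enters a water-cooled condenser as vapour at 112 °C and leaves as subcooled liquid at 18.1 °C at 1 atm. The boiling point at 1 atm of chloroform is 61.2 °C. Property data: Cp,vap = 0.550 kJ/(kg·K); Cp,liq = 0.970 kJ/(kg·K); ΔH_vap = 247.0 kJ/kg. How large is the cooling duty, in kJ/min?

Q_c = 510000 kJ/min

vapour 112→61.2 °C: -27.94 kJ/kg
condensation at 61.2 °C: -247 kJ/kg
liquid 61.2→18.1 °C: -41.807 kJ/kg
Δh = -27.94 + -247 + -41.807 = -316.75 kJ/kg
Q = ṁ·Δh = 26.81 kg/s × -316.75 kJ/kg = -8492 kJ/s
|Q| = 8492 kW = 509520 kJ/min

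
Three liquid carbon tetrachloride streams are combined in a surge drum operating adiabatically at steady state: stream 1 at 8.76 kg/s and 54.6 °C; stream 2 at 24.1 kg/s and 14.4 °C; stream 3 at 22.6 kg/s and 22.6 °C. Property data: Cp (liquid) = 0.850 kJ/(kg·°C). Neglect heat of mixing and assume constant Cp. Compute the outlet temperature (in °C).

Adiabatic, steady state ⇒ Σ ṁᵢCp,ᵢ(T_out − Tᵢ) = 0
T_out = Σ ṁᵢCp,ᵢTᵢ / Σ ṁᵢCp,ᵢ
      = 1135.7 / 47.141 = 24.091 °C

T_out = 24.1 °C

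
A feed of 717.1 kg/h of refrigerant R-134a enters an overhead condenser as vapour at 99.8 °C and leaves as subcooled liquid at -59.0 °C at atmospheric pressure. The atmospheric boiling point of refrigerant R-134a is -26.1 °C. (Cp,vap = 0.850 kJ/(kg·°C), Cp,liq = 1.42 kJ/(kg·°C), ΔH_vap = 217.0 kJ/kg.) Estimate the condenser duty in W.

Q_c = 73800 W

vapour 99.8→-26.1 °C: -107.02 kJ/kg
condensation at -26.1 °C: -217 kJ/kg
liquid -26.1→-59.0 °C: -46.718 kJ/kg
Δh = -107.02 + -217 + -46.718 = -370.73 kJ/kg
Q = ṁ·Δh = 717.1 kg/h × -370.73 kJ/kg = -265850 kJ/h
|Q| = 73.848 kW = 73848 W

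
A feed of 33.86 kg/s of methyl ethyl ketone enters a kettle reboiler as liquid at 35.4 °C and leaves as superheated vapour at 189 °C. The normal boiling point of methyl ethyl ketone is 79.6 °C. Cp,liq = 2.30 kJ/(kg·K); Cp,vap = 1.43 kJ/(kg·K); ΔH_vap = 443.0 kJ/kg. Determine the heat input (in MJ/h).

liquid 35.4→79.6 °C: 101.66 kJ/kg
vaporisation at 79.6 °C: 443 kJ/kg
vapour 79.6→189 °C: 156.44 kJ/kg
Δh = 101.66 + 443 + 156.44 = 701.1 kJ/kg
Q = ṁ·Δh = 33.86 kg/s × 701.1 kJ/kg = 23739 kJ/s
|Q| = 23739 kW = 85462 MJ/h

Q = 85500 MJ/h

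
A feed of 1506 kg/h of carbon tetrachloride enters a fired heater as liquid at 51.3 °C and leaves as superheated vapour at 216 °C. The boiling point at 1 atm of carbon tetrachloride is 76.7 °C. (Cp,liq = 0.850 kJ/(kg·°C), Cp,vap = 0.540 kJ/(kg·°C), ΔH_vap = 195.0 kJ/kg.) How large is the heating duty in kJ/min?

Q = 7320 kJ/min

liquid 51.3→76.7 °C: 21.59 kJ/kg
vaporisation at 76.7 °C: 195 kJ/kg
vapour 76.7→216 °C: 75.222 kJ/kg
Δh = 21.59 + 195 + 75.222 = 291.81 kJ/kg
Q = ṁ·Δh = 1506 kg/h × 291.81 kJ/kg = 439470 kJ/h
|Q| = 122.07 kW = 7324.5 kJ/min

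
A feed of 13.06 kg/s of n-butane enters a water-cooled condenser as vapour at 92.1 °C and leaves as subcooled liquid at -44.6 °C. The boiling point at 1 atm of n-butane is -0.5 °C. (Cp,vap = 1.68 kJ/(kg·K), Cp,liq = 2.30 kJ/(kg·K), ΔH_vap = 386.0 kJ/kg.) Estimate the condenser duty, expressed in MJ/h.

Q_c = 30200 MJ/h

vapour 92.1→-0.5 °C: -155.57 kJ/kg
condensation at -0.5 °C: -386 kJ/kg
liquid -0.5→-44.6 °C: -101.43 kJ/kg
Δh = -155.57 + -386 + -101.43 = -643 kJ/kg
Q = ṁ·Δh = 13.06 kg/s × -643 kJ/kg = -8397.6 kJ/s
|Q| = 8397.6 kW = 30231 MJ/h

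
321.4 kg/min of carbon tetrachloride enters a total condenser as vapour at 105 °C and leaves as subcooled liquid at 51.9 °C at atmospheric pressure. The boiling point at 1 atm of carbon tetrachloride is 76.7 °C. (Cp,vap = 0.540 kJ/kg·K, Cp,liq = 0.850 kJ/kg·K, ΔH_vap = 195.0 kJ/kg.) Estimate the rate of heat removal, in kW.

Q_c = 1240 kW

vapour 105→76.7 °C: -15.282 kJ/kg
condensation at 76.7 °C: -195 kJ/kg
liquid 76.7→51.9 °C: -21.08 kJ/kg
Δh = -15.282 + -195 + -21.08 = -231.36 kJ/kg
Q = ṁ·Δh = 321.4 kg/min × -231.36 kJ/kg = -74360 kJ/min
|Q| = 1239.3 kW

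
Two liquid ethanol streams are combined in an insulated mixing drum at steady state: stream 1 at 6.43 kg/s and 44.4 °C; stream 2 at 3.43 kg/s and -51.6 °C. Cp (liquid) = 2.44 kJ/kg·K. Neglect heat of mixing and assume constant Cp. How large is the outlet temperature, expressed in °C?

No heat crosses the boundary, so H_out = H_in.
Σ ṁᵢCp,ᵢTᵢ = 6.43×2.44×44.4 + 3.43×2.44×-51.6 = 264.75
Σ ṁᵢCp,ᵢ = 6.43×2.44 + 3.43×2.44 = 24.058
T_out = 264.75 / 24.058 = 11.004 °C

T_out = 11.0 °C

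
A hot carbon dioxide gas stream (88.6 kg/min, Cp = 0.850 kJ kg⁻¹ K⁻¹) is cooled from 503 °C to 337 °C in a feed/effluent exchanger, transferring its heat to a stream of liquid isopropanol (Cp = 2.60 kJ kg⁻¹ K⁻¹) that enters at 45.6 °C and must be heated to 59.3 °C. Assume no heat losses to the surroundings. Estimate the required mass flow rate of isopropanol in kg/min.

ṁ_c = 351 kg/min

Heat released by hot stream: Q = 88.6 × 0.850 × (503 − 337) = 12501 kJ/min
Energy balance on cold side (adiabatic exchanger): Q = ṁ_c·Cp_c·(T_c,out − T_c,in)
ṁ_c = 12501 / [2.60 × (59.3 − 45.6)] = 350.97 kg/min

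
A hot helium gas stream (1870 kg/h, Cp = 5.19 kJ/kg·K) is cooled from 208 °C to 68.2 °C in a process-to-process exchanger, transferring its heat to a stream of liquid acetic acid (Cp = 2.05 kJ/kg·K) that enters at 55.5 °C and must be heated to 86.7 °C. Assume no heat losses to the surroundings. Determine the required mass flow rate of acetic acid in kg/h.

ṁ_c = 21200 kg/h

Heat released by hot stream: Q = 1870 × 5.19 × (208 − 68.2) = 1.3568e+06 kJ/h
Energy balance on cold side (adiabatic exchanger): Q = ṁ_c·Cp_c·(T_c,out − T_c,in)
ṁ_c = 1.3568e+06 / [2.05 × (86.7 − 55.5)] = 21213 kg/h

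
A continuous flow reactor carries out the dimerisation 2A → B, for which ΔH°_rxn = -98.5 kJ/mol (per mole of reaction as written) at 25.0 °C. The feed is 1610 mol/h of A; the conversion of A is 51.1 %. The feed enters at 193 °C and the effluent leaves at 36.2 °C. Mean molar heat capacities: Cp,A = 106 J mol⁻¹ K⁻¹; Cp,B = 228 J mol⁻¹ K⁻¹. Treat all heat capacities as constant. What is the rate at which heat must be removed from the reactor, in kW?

Extent of reaction ξ = 0.511 × 1610 / 2 = 411.36 mol/h
Reaction term: ξ·ΔH°_rxn = 411.36 × -98.5 = -40518 kJ/h
Sensible, feed 193→25 °C: -28671 kJ/h
Outlet flows (mol/h): A 787.29, B 411.36
Sensible, products 25→36.2 °C: 1985.1 kJ/h
Q = ΔH = -67204 kJ/h = -18.668 kW
Heat removed = 18.668 kW

Q_out = 18.7 kW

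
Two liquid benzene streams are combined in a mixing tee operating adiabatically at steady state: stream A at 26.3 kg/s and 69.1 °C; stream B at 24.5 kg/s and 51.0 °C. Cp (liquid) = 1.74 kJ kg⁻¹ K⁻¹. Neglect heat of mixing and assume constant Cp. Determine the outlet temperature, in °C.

T_out = 60.4 °C

Energy balance with Q = 0: Σ ṁᵢCp,ᵢ(T_out − Tᵢ) = 0
Σ ṁᵢCp,ᵢTᵢ = 26.3×1.74×69.1 + 24.5×1.74×51.0 = 5336.3
Σ ṁᵢCp,ᵢ = 26.3×1.74 + 24.5×1.74 = 88.392
T_out = 5336.3 / 88.392 = 60.371 °C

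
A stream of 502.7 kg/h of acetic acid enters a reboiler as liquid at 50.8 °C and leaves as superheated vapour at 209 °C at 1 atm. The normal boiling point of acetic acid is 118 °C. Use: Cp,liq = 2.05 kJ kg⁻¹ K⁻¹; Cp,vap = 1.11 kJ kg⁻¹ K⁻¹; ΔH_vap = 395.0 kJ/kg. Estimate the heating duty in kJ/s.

liquid 50.8→118 °C: 137.76 kJ/kg
vaporisation at 118 °C: 395 kJ/kg
vapour 118→209 °C: 101.01 kJ/kg
Δh = 137.76 + 395 + 101.01 = 633.77 kJ/kg
Q = ṁ·Δh = 502.7 kg/h × 633.77 kJ/kg = 318600 kJ/h
|Q| = 88.499 kW

Q = 88.5 kJ/s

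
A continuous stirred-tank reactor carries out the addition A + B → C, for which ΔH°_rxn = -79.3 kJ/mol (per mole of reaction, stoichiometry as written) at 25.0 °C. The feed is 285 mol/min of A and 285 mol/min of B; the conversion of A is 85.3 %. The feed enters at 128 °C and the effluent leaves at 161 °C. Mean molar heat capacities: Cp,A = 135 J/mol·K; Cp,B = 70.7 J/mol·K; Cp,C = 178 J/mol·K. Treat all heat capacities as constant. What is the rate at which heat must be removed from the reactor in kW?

Extent of reaction ξ = 0.853 × 285 = 243.1 mol/min
Reaction term: ξ·ΔH°_rxn = 243.1 × -79.3 = -19278 kJ/min
Sensible, feed 128→25 °C: -6038.3 kJ/min
Outlet flows (mol/min): A 41.895, B 41.895, C 243.1
Sensible, products 25→161 °C: 7057.1 kJ/min
Q = ΔH = -18259 kJ/min = -304.32 kW
Heat removed = 304.32 kW

Q_out = 304 kW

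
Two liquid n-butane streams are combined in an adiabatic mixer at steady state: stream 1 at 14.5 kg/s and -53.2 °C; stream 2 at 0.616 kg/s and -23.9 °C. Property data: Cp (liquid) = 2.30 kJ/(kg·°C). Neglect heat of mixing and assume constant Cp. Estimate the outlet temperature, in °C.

T_out = -52.0 °C

No heat crosses the boundary, so H_out = H_in.
Σ ṁᵢCp,ᵢTᵢ = 14.5×2.30×-53.2 + 0.616×2.30×-23.9 = -1808.1
Σ ṁᵢCp,ᵢ = 14.5×2.30 + 0.616×2.30 = 34.767
T_out = -1808.1 / 34.767 = -52.006 °C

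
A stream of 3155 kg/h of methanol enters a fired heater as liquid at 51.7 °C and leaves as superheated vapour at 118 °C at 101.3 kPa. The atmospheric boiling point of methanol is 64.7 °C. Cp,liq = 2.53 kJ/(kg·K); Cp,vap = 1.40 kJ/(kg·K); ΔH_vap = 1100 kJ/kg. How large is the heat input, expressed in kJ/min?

liquid 51.7→64.7 °C: 32.89 kJ/kg
vaporisation at 64.7 °C: 1100 kJ/kg
vapour 64.7→118 °C: 74.62 kJ/kg
Δh = 32.89 + 1100 + 74.62 = 1207.5 kJ/kg
Q = ṁ·Δh = 3155 kg/h × 1207.5 kJ/kg = 3.8097e+06 kJ/h
|Q| = 1058.2 kW = 63495 kJ/min

Q = 63500 kJ/min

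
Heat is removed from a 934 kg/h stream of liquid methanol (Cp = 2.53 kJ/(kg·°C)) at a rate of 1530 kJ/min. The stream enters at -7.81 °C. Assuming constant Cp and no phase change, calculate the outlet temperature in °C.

Q = 1530 kJ/min = 91800 kJ/h
ΔT = Q/(ṁ·Cp) = 91800/(934×2.53) = 38.849 K
T_out = -7.81 − 38.849 = -46.659 °C

T_out = -46.7 °C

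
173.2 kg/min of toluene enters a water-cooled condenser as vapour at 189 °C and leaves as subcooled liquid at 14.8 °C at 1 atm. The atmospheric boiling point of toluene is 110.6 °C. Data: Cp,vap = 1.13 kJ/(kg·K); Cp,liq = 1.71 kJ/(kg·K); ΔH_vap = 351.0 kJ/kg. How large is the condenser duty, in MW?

vapour 189→110.6 °C: -88.592 kJ/kg
condensation at 110.6 °C: -351 kJ/kg
liquid 110.6→14.8 °C: -163.82 kJ/kg
Δh = -88.592 + -351 + -163.82 = -603.41 kJ/kg
Q = ṁ·Δh = 173.2 kg/min × -603.41 kJ/kg = -104510 kJ/min
|Q| = 1741.8 kW = 1.7418 MW

Q_c = 1.74 MW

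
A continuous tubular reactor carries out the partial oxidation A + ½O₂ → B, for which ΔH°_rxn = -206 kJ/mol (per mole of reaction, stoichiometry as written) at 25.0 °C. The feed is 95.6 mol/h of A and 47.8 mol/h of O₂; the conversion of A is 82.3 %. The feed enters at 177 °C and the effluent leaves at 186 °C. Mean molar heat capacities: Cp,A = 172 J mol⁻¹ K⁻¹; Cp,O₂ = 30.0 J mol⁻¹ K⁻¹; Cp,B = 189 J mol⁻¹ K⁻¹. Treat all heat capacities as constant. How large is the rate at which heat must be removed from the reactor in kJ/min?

Q_out = 267 kJ/min

Extent of reaction ξ = 0.823 × 95.6 = 78.679 mol/h
Reaction term: ξ·ΔH°_rxn = 78.679 × -206 = -16208 kJ/h
Sensible, feed 177→25 °C: -2717.3 kJ/h
Outlet flows (mol/h): A 16.921, O₂ 8.4606, B 78.679
Sensible, products 25→186 °C: 2903.6 kJ/h
Q = ΔH = -16022 kJ/h = -4.4504 kW
Heat removed = 267.03 kJ/min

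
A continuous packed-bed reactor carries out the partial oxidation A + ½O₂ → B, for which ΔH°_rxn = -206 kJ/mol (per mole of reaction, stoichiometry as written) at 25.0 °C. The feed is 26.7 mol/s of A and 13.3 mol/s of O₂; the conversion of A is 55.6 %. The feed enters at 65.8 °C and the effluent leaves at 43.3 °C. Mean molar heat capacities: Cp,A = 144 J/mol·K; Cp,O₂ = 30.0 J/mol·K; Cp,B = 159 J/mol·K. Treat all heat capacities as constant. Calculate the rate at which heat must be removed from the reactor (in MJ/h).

Extent of reaction ξ = 0.556 × 26.7 = 14.845 mol/s
Reaction term: ξ·ΔH°_rxn = 14.845 × -206 = -3058.1 kJ/s
Sensible, feed 65.8→25 °C: -173.15 kJ/s
Outlet flows (mol/s): A 11.855, O₂ 5.8774, B 14.845
Sensible, products 25→43.3 °C: 77.662 kJ/s
Q = ΔH = -3153.6 kJ/s = -3153.6 kW
Heat removed = 11353 MJ/h

Q_out = 11400 MJ/h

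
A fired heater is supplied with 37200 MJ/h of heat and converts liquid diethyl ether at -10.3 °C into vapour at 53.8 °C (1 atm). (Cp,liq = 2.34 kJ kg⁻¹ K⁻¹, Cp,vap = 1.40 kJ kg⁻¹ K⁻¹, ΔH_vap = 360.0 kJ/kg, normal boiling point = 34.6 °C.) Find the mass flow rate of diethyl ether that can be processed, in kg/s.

Δh = 2.34×(34.6−-10.3) + 360.0 + 1.40×(53.8−34.6) = 491.95 kJ/kg
Q = 37200 MJ/h = 10333 kJ/s = 10333 kJ/s
ṁ = Q/Δh = 10333 / 491.95 = 21.005 kg/s

ṁ = 21.0 kg/s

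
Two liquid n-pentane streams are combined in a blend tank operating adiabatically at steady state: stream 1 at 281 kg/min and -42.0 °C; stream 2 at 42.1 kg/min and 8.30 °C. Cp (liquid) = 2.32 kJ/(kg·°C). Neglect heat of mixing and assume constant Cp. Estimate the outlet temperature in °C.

No heat crosses the boundary, so H_out = H_in.
Σ ṁᵢCp,ᵢTᵢ = 281×2.32×-42.0 + 42.1×2.32×8.30 = -26570
Σ ṁᵢCp,ᵢ = 281×2.32 + 42.1×2.32 = 749.59
T_out = -26570 / 749.59 = -35.446 °C

T_out = -35.4 °C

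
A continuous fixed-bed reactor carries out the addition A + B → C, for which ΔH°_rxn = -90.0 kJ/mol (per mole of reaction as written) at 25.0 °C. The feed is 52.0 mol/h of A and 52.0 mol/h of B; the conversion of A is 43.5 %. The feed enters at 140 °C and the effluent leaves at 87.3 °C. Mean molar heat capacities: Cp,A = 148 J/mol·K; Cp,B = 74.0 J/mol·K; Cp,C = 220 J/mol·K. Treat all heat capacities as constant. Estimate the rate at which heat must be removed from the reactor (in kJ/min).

Extent of reaction ξ = 0.435 × 52.0 = 22.62 mol/h
Reaction term: ξ·ΔH°_rxn = 22.62 × -90.0 = -2035.8 kJ/h
Sensible, feed 140→25 °C: -1327.6 kJ/h
Outlet flows (mol/h): A 29.38, B 29.38, C 22.62
Sensible, products 25→87.3 °C: 716.37 kJ/h
Q = ΔH = -2647 kJ/h = -0.73527 kW
Heat removed = 44.116 kJ/min

Q_out = 44.1 kJ/min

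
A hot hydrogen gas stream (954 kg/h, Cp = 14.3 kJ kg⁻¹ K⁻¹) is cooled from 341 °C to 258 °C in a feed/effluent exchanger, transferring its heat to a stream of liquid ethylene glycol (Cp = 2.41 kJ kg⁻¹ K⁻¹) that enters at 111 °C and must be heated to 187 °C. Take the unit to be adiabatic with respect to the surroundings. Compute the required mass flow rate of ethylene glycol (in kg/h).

Heat released by hot stream: Q = 954 × 14.3 × (341 − 258) = 1.1323e+06 kJ/h
Energy balance on cold side (adiabatic exchanger): Q = ṁ_c·Cp_c·(T_c,out − T_c,in)
ṁ_c = 1.1323e+06 / [2.41 × (187 − 111)] = 6182 kg/h

ṁ_c = 6180 kg/h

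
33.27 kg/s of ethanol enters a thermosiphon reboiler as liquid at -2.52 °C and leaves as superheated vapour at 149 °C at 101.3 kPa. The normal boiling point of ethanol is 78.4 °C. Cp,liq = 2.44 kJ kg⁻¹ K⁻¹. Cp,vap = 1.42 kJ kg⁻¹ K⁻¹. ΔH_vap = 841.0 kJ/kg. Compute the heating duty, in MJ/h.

Q = 136000 MJ/h

liquid -2.52→78.4 °C: 197.44 kJ/kg
vaporisation at 78.4 °C: 841 kJ/kg
vapour 78.4→149 °C: 100.25 kJ/kg
Δh = 197.44 + 841 + 100.25 = 1138.7 kJ/kg
Q = ṁ·Δh = 33.27 kg/s × 1138.7 kJ/kg = 37884 kJ/s
|Q| = 37884 kW = 136380 MJ/h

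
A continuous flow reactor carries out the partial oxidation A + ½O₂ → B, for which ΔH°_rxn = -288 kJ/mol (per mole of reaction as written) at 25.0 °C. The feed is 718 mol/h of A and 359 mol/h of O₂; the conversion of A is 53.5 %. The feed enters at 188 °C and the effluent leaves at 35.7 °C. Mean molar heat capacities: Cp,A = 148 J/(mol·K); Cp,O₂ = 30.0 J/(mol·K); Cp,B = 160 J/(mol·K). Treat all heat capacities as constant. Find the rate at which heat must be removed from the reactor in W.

Extent of reaction ξ = 0.535 × 718 = 384.13 mol/h
Reaction term: ξ·ΔH°_rxn = 384.13 × -288 = -110630 kJ/h
Sensible, feed 188→25 °C: -19077 kJ/h
Outlet flows (mol/h): A 333.87, O₂ 166.94, B 384.13
Sensible, products 25→35.7 °C: 1239.9 kJ/h
Q = ΔH = -128470 kJ/h = -35.685 kW
Heat removed = 35685 W

Q_out = 35700 W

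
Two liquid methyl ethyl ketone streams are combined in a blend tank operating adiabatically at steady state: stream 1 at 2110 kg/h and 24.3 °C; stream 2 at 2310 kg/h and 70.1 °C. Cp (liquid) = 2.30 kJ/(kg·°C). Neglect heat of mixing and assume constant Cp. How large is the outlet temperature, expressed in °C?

T_out = 48.2 °C

Energy balance with Q = 0: Σ ṁᵢCp,ᵢ(T_out − Tᵢ) = 0
Σ ṁᵢCp,ᵢTᵢ = 2110×2.30×24.3 + 2310×2.30×70.1 = 490370
Σ ṁᵢCp,ᵢ = 2110×2.30 + 2310×2.30 = 10166
T_out = 490370 / 10166 = 48.236 °C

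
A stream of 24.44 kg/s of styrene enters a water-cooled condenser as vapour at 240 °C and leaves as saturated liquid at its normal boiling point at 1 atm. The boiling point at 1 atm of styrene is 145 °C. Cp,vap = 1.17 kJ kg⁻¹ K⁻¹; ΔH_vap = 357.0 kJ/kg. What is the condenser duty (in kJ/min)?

Q_c = 686000 kJ/min

vapour 240→145 °C: -111.15 kJ/kg
condensation at 145 °C: -357 kJ/kg
Δh = -111.15 + -357 = -468.15 kJ/kg
Q = ṁ·Δh = 24.44 kg/s × -468.15 kJ/kg = -11442 kJ/s
|Q| = 11442 kW = 686500 kJ/min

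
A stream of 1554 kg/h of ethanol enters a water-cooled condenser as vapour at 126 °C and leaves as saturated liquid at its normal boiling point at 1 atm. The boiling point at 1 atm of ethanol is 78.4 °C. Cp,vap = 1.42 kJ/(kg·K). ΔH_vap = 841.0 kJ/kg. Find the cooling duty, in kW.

vapour 126→78.4 °C: -67.592 kJ/kg
condensation at 78.4 °C: -841 kJ/kg
Δh = -67.592 + -841 = -908.59 kJ/kg
Q = ṁ·Δh = 1554 kg/h × -908.59 kJ/kg = -1.412e+06 kJ/h
|Q| = 392.21 kW

Q_c = 392 kW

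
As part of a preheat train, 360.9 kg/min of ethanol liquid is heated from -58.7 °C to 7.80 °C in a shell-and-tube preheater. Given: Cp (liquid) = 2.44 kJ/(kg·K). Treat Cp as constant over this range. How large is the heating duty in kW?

Q = 976 kW

Q = ṁ·Cp·ΔT = 360.9 × 2.44 × (7.80 − -58.7) = 58560 kJ/min
Converting: 58560 / 60 s = 975.99 kW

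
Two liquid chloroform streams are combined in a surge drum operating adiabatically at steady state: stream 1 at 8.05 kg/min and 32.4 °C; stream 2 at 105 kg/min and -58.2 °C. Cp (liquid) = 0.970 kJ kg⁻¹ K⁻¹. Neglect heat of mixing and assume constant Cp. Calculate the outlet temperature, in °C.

No heat crosses the boundary, so H_out = H_in.
Σ ṁᵢCp,ᵢTᵢ = 8.05×0.970×32.4 + 105×0.970×-58.2 = -5674.7
Σ ṁᵢCp,ᵢ = 8.05×0.970 + 105×0.970 = 109.66
T_out = -5674.7 / 109.66 = -51.749 °C

T_out = -51.7 °C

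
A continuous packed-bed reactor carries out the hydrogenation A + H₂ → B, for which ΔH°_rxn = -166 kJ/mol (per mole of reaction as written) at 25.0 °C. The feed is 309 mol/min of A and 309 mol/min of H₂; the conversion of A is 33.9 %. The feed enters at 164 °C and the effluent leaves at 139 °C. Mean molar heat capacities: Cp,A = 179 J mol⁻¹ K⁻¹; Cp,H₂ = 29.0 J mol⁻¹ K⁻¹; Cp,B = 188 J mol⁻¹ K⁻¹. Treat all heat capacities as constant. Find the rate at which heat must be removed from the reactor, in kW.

Extent of reaction ξ = 0.339 × 309 = 104.75 mol/min
Reaction term: ξ·ΔH°_rxn = 104.75 × -166 = -17389 kJ/min
Sensible, feed 164→25 °C: -8933.8 kJ/min
Outlet flows (mol/min): A 204.25, H₂ 204.25, B 104.75
Sensible, products 25→139 °C: 7088.2 kJ/min
Q = ΔH = -19234 kJ/min = -320.57 kW
Heat removed = 320.57 kW

Q_out = 321 kW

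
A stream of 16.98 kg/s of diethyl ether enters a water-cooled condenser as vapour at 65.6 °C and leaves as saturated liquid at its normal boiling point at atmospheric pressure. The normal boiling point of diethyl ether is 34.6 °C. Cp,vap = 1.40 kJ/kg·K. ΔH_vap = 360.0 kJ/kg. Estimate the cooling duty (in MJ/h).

vapour 65.6→34.6 °C: -43.4 kJ/kg
condensation at 34.6 °C: -360 kJ/kg
Δh = -43.4 + -360 = -403.4 kJ/kg
Q = ṁ·Δh = 16.98 kg/s × -403.4 kJ/kg = -6849.7 kJ/s
|Q| = 6849.7 kW = 24659 MJ/h

Q_c = 24700 MJ/h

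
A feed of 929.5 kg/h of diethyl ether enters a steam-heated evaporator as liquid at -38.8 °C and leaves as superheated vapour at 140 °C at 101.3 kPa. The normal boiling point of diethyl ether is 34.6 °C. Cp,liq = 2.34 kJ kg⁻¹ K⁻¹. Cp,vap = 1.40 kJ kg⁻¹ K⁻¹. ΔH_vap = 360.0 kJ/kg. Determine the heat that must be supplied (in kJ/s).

liquid -38.8→34.6 °C: 171.76 kJ/kg
vaporisation at 34.6 °C: 360 kJ/kg
vapour 34.6→140 °C: 147.56 kJ/kg
Δh = 171.76 + 360 + 147.56 = 679.32 kJ/kg
Q = ṁ·Δh = 929.5 kg/h × 679.32 kJ/kg = 631420 kJ/h
|Q| = 175.4 kW

Q = 175 kJ/s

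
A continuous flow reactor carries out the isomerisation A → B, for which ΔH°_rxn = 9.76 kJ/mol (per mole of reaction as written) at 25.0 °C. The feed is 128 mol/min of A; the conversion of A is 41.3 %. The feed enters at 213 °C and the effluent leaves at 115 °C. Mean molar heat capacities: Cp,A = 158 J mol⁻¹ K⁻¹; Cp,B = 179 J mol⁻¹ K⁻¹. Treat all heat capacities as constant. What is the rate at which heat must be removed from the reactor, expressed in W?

Extent of reaction ξ = 0.413 × 128 = 52.864 mol/min
Reaction term: ξ·ΔH°_rxn = 52.864 × 9.76 = 515.95 kJ/min
Sensible, feed 213→25 °C: -3802.1 kJ/min
Outlet flows (mol/min): A 75.136, B 52.864
Sensible, products 25→115 °C: 1920.1 kJ/min
Q = ΔH = -1366.1 kJ/min = -22.768 kW
Heat removed = 22768 W

Q_out = 22800 W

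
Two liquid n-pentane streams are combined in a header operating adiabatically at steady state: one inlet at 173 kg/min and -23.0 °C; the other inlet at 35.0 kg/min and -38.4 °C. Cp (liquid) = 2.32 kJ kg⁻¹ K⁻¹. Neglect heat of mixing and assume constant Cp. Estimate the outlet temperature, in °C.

T_out = -25.6 °C

No heat crosses the boundary, so H_out = H_in.
T_out = Σ ṁᵢCp,ᵢTᵢ / Σ ṁᵢCp,ᵢ
      = -12349 / 482.56 = -25.591 °C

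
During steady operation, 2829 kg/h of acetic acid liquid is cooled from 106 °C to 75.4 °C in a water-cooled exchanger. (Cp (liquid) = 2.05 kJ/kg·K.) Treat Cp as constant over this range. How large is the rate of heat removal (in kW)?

Q = ṁ·Cp·ΔT = 2829 × 2.05 × (75.4 − 106) = -177460 kJ/h
Converting: 177460 / 3600 s = 49.295 kW

Q_c = 49.3 kW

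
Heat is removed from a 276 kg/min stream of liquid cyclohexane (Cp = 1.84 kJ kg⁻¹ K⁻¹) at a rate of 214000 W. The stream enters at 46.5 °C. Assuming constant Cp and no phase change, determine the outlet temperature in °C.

Q = 214000 W = 12840 kJ/min
ΔT = Q/(ṁ·Cp) = 12840/(276×1.84) = 25.284 K
T_out = 46.5 − 25.284 = 21.216 °C

T_out = 21.2 °C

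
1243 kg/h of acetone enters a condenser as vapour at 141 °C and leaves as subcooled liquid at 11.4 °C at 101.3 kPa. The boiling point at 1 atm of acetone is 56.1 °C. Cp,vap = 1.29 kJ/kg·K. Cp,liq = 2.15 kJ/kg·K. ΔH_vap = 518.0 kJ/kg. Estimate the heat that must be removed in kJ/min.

Q_c = 15000 kJ/min

vapour 141→56.1 °C: -109.52 kJ/kg
condensation at 56.1 °C: -518 kJ/kg
liquid 56.1→11.4 °C: -96.105 kJ/kg
Δh = -109.52 + -518 + -96.105 = -723.63 kJ/kg
Q = ṁ·Δh = 1243 kg/h × -723.63 kJ/kg = -899470 kJ/h
|Q| = 249.85 kW = 14991 kJ/min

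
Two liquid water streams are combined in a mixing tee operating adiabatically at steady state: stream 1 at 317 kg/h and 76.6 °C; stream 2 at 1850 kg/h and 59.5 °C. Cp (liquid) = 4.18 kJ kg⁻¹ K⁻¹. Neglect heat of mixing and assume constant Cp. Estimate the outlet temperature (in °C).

Adiabatic, steady state ⇒ Σ ṁᵢCp,ᵢ(T_out − Tᵢ) = 0
Σ ṁᵢCp,ᵢTᵢ = 317×4.18×76.6 + 1850×4.18×59.5 = 561610
Σ ṁᵢCp,ᵢ = 317×4.18 + 1850×4.18 = 9058.1
T_out = 561610 / 9058.1 = 62.001 °C

T_out = 62.0 °C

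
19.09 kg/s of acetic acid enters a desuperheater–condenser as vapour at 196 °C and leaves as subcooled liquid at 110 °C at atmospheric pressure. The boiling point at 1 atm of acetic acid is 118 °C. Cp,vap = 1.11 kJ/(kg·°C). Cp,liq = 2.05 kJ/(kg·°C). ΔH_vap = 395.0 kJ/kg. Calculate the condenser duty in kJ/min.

Q_c = 570000 kJ/min

vapour 196→118 °C: -86.58 kJ/kg
condensation at 118 °C: -395 kJ/kg
liquid 118→110 °C: -16.4 kJ/kg
Δh = -86.58 + -395 + -16.4 = -497.98 kJ/kg
Q = ṁ·Δh = 19.09 kg/s × -497.98 kJ/kg = -9506.4 kJ/s
|Q| = 9506.4 kW = 570390 kJ/min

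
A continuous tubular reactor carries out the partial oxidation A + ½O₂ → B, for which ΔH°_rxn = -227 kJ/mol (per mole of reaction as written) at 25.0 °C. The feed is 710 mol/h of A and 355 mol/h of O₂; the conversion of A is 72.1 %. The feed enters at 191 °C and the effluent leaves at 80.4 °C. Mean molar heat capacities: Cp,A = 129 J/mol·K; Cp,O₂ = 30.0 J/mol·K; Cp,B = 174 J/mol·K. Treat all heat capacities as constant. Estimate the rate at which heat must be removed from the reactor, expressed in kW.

Extent of reaction ξ = 0.721 × 710 = 511.91 mol/h
Reaction term: ξ·ΔH°_rxn = 511.91 × -227 = -116200 kJ/h
Sensible, feed 191→25 °C: -16972 kJ/h
Outlet flows (mol/h): A 198.09, O₂ 99.045, B 511.91
Sensible, products 25→80.4 °C: 6514.9 kJ/h
Q = ΔH = -126660 kJ/h = -35.183 kW
Heat removed = 35.183 kW

Q_out = 35.2 kW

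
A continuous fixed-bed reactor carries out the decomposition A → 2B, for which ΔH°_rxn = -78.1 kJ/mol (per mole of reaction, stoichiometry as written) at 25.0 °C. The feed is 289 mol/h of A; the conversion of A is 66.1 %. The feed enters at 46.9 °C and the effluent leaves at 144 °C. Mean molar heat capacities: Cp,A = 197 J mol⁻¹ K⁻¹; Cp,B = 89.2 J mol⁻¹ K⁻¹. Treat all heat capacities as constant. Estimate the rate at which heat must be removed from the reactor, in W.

Q_out = 2730 W

Extent of reaction ξ = 0.661 × 289 = 191.03 mol/h
Reaction term: ξ·ΔH°_rxn = 191.03 × -78.1 = -14919 kJ/h
Sensible, feed 46.9→25 °C: -1246.8 kJ/h
Outlet flows (mol/h): A 97.971, B 382.06
Sensible, products 25→144 °C: 6352.2 kJ/h
Q = ΔH = -9814 kJ/h = -2.7261 kW
Heat removed = 2726.1 W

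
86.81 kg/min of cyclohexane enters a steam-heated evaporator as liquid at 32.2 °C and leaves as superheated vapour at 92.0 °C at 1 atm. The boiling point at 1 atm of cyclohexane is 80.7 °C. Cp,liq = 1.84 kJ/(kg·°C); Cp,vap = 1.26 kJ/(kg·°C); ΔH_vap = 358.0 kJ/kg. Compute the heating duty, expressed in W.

liquid 32.2→80.7 °C: 89.24 kJ/kg
vaporisation at 80.7 °C: 358 kJ/kg
vapour 80.7→92.0 °C: 14.238 kJ/kg
Δh = 89.24 + 358 + 14.238 = 461.48 kJ/kg
Q = ṁ·Δh = 86.81 kg/min × 461.48 kJ/kg = 40061 kJ/min
|Q| = 667.68 kW = 667680 W

Q = 668000 W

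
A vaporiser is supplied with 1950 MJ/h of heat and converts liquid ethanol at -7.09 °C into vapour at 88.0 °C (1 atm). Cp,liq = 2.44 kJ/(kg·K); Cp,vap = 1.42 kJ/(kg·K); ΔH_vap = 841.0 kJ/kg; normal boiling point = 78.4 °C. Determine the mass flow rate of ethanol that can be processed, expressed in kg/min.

ṁ = 30.6 kg/min

Δh = 2.44×(78.4−-7.09) + 841.0 + 1.42×(88.0−78.4) = 1063.2 kJ/kg
Q = 1950 MJ/h = 541.67 kJ/s = 32500 kJ/min
ṁ = Q/Δh = 32500 / 1063.2 = 30.567 kg/min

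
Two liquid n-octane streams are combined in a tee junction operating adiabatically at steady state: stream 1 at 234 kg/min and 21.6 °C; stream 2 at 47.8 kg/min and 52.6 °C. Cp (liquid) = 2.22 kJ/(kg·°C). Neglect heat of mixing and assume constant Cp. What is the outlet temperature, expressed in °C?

No heat crosses the boundary, so H_out = H_in.
T_out = Σ ṁᵢCp,ᵢTᵢ / Σ ṁᵢCp,ᵢ
      = 16802 / 625.6 = 26.858 °C

T_out = 26.9 °C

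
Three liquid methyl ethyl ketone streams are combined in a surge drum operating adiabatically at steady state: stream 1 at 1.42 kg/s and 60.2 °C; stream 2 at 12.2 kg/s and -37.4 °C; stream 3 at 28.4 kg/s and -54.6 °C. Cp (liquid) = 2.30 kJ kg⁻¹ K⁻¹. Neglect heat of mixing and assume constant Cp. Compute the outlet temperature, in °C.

No heat crosses the boundary, so H_out = H_in.
T_out = Σ ṁᵢCp,ᵢTᵢ / Σ ṁᵢCp,ᵢ
      = -4419.3 / 96.646 = -45.727 °C

T_out = -45.7 °C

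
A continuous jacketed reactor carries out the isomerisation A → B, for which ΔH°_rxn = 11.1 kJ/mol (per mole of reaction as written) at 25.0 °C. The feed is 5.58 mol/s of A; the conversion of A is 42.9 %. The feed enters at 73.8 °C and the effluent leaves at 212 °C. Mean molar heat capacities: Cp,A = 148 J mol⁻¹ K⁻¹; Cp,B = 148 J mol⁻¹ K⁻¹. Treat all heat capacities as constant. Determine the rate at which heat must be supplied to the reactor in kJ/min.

Extent of reaction ξ = 0.429 × 5.58 = 2.3938 mol/s
Reaction term: ξ·ΔH°_rxn = 2.3938 × 11.1 = 26.571 kJ/s
Sensible, feed 73.8→25 °C: -40.301 kJ/s
Outlet flows (mol/s): A 3.1862, B 2.3938
Sensible, products 25→212 °C: 154.43 kJ/s
Q = ΔH = 140.7 kJ/s = 140.7 kW
Heat supplied = 8442.1 kJ/min

Q_in = 8440 kJ/min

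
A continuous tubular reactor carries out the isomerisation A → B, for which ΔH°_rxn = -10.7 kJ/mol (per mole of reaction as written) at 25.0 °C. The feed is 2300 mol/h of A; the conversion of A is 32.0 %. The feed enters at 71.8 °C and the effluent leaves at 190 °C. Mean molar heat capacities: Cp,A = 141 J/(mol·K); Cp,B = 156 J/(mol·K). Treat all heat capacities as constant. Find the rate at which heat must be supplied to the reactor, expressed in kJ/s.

Extent of reaction ξ = 0.320 × 2300 = 736 mol/h
Reaction term: ξ·ΔH°_rxn = 736 × -10.7 = -7875.2 kJ/h
Sensible, feed 71.8→25 °C: -15177 kJ/h
Outlet flows (mol/h): A 1564, B 736
Sensible, products 25→190 °C: 55331 kJ/h
Q = ΔH = 32279 kJ/h = 8.9663 kW
Heat supplied = 8.9663 kJ/s

Q_in = 8.97 kJ/s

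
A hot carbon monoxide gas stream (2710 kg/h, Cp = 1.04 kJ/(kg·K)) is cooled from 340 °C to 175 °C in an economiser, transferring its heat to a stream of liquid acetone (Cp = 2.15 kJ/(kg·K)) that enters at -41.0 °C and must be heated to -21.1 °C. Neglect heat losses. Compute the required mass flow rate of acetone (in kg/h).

ṁ_c = 10900 kg/h

Heat released by hot stream: Q = 2710 × 1.04 × (340 − 175) = 465040 kJ/h
Energy balance on cold side (adiabatic exchanger): Q = ṁ_c·Cp_c·(T_c,out − T_c,in)
ṁ_c = 465040 / [2.15 × (-21.1 − -41.0)] = 10869 kg/h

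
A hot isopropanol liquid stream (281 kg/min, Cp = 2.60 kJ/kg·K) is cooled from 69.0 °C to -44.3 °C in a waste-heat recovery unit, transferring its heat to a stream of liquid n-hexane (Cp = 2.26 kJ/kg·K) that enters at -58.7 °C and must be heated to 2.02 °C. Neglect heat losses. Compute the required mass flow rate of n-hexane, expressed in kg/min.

Heat released by hot stream: Q = 281 × 2.60 × (69.0 − -44.3) = 82777 kJ/min
Energy balance on cold side (adiabatic exchanger): Q = ṁ_c·Cp_c·(T_c,out − T_c,in)
ṁ_c = 82777 / [2.26 × (2.02 − -58.7)] = 603.21 kg/min

ṁ_c = 603 kg/min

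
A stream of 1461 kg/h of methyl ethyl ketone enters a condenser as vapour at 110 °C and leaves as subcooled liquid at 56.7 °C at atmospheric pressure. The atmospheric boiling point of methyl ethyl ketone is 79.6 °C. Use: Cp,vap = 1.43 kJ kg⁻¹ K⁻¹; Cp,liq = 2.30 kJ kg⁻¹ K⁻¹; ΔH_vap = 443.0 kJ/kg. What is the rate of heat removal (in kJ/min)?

vapour 110→79.6 °C: -43.472 kJ/kg
condensation at 79.6 °C: -443 kJ/kg
liquid 79.6→56.7 °C: -52.67 kJ/kg
Δh = -43.472 + -443 + -52.67 = -539.14 kJ/kg
Q = ṁ·Δh = 1461 kg/h × -539.14 kJ/kg = -787690 kJ/h
|Q| = 218.8 kW = 13128 kJ/min

Q_c = 13100 kJ/min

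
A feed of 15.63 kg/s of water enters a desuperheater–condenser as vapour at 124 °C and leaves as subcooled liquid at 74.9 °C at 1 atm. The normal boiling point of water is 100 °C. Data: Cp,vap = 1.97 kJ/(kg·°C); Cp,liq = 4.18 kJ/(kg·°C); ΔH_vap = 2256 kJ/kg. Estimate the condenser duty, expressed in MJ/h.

Q_c = 136000 MJ/h

vapour 124→100 °C: -47.28 kJ/kg
condensation at 100 °C: -2256 kJ/kg
liquid 100→74.9 °C: -104.92 kJ/kg
Δh = -47.28 + -2256 + -104.92 = -2408.2 kJ/kg
Q = ṁ·Δh = 15.63 kg/s × -2408.2 kJ/kg = -37640 kJ/s
|Q| = 37640 kW = 135500 MJ/h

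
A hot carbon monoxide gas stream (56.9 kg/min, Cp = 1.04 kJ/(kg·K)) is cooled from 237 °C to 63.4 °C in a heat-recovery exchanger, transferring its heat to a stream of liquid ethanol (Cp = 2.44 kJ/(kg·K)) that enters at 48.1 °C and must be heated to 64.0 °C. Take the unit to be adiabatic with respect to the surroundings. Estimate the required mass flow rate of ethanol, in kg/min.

ṁ_c = 265 kg/min

Heat released by hot stream: Q = 56.9 × 1.04 × (237 − 63.4) = 10273 kJ/min
Energy balance on cold side (adiabatic exchanger): Q = ṁ_c·Cp_c·(T_c,out − T_c,in)
ṁ_c = 10273 / [2.44 × (64.0 − 48.1)] = 264.79 kg/min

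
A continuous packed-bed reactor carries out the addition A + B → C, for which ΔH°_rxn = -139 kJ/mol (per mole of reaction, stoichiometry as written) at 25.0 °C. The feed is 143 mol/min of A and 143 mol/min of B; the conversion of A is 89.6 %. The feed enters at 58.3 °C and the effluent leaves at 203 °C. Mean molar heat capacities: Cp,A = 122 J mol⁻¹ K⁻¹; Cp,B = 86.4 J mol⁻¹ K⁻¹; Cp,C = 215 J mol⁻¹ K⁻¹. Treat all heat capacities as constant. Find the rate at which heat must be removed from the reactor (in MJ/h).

Q_out = 801 MJ/h

Extent of reaction ξ = 0.896 × 143 = 128.13 mol/min
Reaction term: ξ·ΔH°_rxn = 128.13 × -139 = -17810 kJ/min
Sensible, feed 58.3→25 °C: -992.38 kJ/min
Outlet flows (mol/min): A 14.872, B 14.872, C 128.13
Sensible, products 25→203 °C: 5455.1 kJ/min
Q = ΔH = -13347 kJ/min = -222.45 kW
Heat removed = 800.82 MJ/h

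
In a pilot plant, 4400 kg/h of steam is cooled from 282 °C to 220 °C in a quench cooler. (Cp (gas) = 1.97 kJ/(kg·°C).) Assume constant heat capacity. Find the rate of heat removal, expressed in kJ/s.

Q_c = 149 kJ/s

Q = ṁ·Cp·ΔT = 4400 × 1.97 × (220 − 282) = -537420 kJ/h
Converting: 537420 / 3600 s = 149.28 kW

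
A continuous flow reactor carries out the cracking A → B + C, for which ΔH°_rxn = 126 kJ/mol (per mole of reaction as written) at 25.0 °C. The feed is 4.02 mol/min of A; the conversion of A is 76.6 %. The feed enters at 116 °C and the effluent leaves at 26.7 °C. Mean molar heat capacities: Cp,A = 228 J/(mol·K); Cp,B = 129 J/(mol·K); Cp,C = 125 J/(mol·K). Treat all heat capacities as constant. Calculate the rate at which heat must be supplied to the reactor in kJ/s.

Extent of reaction ξ = 0.766 × 4.02 = 3.0793 mol/min
Reaction term: ξ·ΔH°_rxn = 3.0793 × 126 = 387.99 kJ/min
Sensible, feed 116→25 °C: -83.407 kJ/min
Outlet flows (mol/min): A 0.94068, B 3.0793, C 3.0793
Sensible, products 25→26.7 °C: 1.6943 kJ/min
Q = ΔH = 306.28 kJ/min = 5.1047 kW
Heat supplied = 5.1047 kJ/s

Q_in = 5.10 kJ/s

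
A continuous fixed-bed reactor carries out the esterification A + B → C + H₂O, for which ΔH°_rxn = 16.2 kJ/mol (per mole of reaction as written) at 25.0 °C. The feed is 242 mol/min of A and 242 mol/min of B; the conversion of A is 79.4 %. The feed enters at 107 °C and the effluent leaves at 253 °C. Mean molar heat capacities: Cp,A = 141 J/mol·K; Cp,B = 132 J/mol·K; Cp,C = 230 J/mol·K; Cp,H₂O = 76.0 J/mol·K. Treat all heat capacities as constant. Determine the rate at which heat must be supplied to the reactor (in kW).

Extent of reaction ξ = 0.794 × 242 = 192.15 mol/min
Reaction term: ξ·ΔH°_rxn = 192.15 × 16.2 = 3112.8 kJ/min
Sensible, feed 107→25 °C: -5417.4 kJ/min
Outlet flows (mol/min): A 49.852, B 49.852, C 192.15, H₂O 192.15
Sensible, products 25→253 °C: 16509 kJ/min
Q = ΔH = 14204 kJ/min = 236.74 kW
Heat supplied = 236.74 kW

Q_in = 237 kW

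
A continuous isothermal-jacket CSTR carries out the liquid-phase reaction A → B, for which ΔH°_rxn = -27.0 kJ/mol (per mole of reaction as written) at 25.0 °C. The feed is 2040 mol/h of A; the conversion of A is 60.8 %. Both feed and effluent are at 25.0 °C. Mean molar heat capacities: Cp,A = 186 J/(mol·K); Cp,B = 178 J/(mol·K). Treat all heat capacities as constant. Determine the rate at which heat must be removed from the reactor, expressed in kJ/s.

Q_out = 9.30 kJ/s

Extent of reaction ξ = 0.608 × 2040 = 1240.3 mol/h
Reaction term: ξ·ΔH°_rxn = 1240.3 × -27.0 = -33489 kJ/h
Q = ΔH = -33489 kJ/h = -9.3024 kW
Heat removed = 9.3024 kJ/s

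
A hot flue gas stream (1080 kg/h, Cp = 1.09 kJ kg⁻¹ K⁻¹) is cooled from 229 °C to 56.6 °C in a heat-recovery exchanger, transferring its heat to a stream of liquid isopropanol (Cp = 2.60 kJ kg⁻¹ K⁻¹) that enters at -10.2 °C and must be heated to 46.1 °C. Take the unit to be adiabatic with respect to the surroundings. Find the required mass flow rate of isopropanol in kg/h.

ṁ_c = 1390 kg/h

Heat released by hot stream: Q = 1080 × 1.09 × (229 − 56.6) = 202950 kJ/h
Energy balance on cold side (adiabatic exchanger): Q = ṁ_c·Cp_c·(T_c,out − T_c,in)
ṁ_c = 202950 / [2.60 × (46.1 − -10.2)] = 1386.5 kg/h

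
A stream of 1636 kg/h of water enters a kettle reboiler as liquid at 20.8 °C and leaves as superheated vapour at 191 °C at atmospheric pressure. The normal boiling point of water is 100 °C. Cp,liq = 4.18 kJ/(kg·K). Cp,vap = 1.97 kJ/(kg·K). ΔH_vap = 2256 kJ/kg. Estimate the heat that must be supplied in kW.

liquid 20.8→100 °C: 331.06 kJ/kg
vaporisation at 100 °C: 2256 kJ/kg
vapour 100→191 °C: 179.27 kJ/kg
Δh = 331.06 + 2256 + 179.27 = 2766.3 kJ/kg
Q = ṁ·Δh = 1636 kg/h × 2766.3 kJ/kg = 4.5257e+06 kJ/h
|Q| = 1257.1 kW

Q = 1260 kW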